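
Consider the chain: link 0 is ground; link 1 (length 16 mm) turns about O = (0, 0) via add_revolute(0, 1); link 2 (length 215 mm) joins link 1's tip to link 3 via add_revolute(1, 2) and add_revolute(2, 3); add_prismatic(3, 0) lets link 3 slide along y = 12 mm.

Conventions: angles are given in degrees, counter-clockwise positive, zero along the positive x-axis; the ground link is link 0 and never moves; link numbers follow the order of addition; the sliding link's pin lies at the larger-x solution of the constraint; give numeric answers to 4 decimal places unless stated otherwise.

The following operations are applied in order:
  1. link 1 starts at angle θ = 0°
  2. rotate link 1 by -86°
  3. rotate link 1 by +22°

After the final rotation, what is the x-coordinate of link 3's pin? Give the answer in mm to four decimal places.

geometry: r = 16 mm, L = 215 mm, e = 12 mm; θ starts at 0°
rotate link 1 by -86°: θ ← 0° -86° = -86°
rotate link 1 by +22°: θ ← -86° +22° = -64°
crank pin P = (r cos θ, r sin θ) = (7.013938, -14.380705)
h = r sin θ − e = -14.380705 − 12 = -26.380705
x = r cos θ + √(L² − h²) = 7.013938 + 213.375393 = 220.389332

220.3893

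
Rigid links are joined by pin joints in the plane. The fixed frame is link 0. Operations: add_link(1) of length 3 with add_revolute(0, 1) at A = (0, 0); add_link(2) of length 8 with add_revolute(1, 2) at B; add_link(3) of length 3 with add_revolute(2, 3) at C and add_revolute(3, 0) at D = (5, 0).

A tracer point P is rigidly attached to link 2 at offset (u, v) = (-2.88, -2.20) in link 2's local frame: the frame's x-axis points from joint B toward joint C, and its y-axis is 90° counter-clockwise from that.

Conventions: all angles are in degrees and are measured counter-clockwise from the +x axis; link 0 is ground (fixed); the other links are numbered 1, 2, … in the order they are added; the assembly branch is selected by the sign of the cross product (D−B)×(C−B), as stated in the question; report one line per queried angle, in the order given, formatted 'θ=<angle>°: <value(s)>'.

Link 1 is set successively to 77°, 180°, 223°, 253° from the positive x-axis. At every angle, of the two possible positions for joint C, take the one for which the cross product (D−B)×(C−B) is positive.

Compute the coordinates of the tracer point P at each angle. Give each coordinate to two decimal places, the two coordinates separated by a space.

A=(0,0), D=(5.00,0)
θ=77°: B = A + 3.00·(cos77°, sin77°) = (0.6749, 2.9231)
θ=77°: |BD| = 5.2203
θ=77°: circle(B,8.00) ∩ circle(D,3.00): a=7.8780, h=1.3915
θ=77°:   candidates: C₊=(7.9812,-0.3353) cross=7.264; C₋=(6.4228,-2.6411) cross=-7.264
θ=77°:   branch + wants cross > 0 → take C=(7.9812,-0.3353) (cross=7.264)
θ=77°: ex = (C−B)/|BC| = (0.9133,-0.4073); ey = (0.4073,0.9133)
θ=77°: P = B + -2.88·ex + -2.20·ey = (-2.8515,2.0869)
θ=180°: B = A + 3.00·(cos180°, sin180°) = (-3.0000, 0.0000)
θ=180°: |BD| = 8.0000
θ=180°: circle(B,8.00) ∩ circle(D,3.00): a=7.4375, h=2.9468
θ=180°:   candidates: C₊=(4.4375,2.9468) cross=23.574; C₋=(4.4375,-2.9468) cross=-23.574
θ=180°:   branch + wants cross > 0 → take C=(4.4375,2.9468) (cross=23.574)
θ=180°: ex = (C−B)/|BC| = (0.9297,0.3683); ey = (-0.3683,0.9297)
θ=180°: P = B + -2.88·ex + -2.20·ey = (-4.8671,-3.1062)
θ=223°: B = A + 3.00·(cos223°, sin223°) = (-2.1941, -2.0460)
θ=223°: |BD| = 7.4793
θ=223°: circle(B,8.00) ∩ circle(D,3.00): a=7.4165, h=2.9993
θ=223°:   candidates: C₊=(4.1190,2.8677) cross=22.433; C₋=(5.7600,-2.9021) cross=-22.433
θ=223°:   branch + wants cross > 0 → take C=(4.1190,2.8677) (cross=22.433)
θ=223°: ex = (C−B)/|BC| = (0.7891,0.6142); ey = (-0.6142,0.7891)
θ=223°: P = B + -2.88·ex + -2.20·ey = (-3.1155,-5.5510)
θ=253°: B = A + 3.00·(cos253°, sin253°) = (-0.8771, -2.8689)
θ=253°: |BD| = 6.5400
θ=253°: circle(B,8.00) ∩ circle(D,3.00): a=7.4749, h=2.8506
θ=253°:   candidates: C₊=(4.5897,2.9718) cross=18.643; C₋=(7.0907,-2.1515) cross=-18.643
θ=253°:   branch + wants cross > 0 → take C=(4.5897,2.9718) (cross=18.643)
θ=253°: ex = (C−B)/|BC| = (0.6834,0.7301); ey = (-0.7301,0.6834)
θ=253°: P = B + -2.88·ex + -2.20·ey = (-1.2390,-6.4749)

θ=77°: -2.85 2.09
θ=180°: -4.87 -3.11
θ=223°: -3.12 -5.55
θ=253°: -1.24 -6.47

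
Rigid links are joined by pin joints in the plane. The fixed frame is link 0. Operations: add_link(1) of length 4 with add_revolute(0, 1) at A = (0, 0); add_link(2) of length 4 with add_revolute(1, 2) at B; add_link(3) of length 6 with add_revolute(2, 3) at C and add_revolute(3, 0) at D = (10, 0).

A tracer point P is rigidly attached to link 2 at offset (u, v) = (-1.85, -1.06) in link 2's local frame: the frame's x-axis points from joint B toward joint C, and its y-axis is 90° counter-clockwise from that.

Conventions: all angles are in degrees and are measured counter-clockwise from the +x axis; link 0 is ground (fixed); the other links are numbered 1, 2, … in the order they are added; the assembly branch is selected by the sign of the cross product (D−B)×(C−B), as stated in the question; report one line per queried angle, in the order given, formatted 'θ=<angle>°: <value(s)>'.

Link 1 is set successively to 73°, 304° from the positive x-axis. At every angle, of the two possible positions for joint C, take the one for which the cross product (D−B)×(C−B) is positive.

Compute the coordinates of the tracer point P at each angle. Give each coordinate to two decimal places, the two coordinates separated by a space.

A=(0,0), D=(10.00,0)
θ=73°: B = A + 4.00·(cos73°, sin73°) = (1.1695, 3.8252)
θ=73°: |BD| = 9.6234
θ=73°: circle(B,4.00) ∩ circle(D,6.00): a=3.7726, h=1.3295
θ=73°:   candidates: C₊=(5.1597,3.5456) cross=12.795; C₋=(4.1028,1.1057) cross=-12.795
θ=73°:   branch + wants cross > 0 → take C=(5.1597,3.5456) (cross=12.795)
θ=73°: ex = (C−B)/|BC| = (0.9976,-0.0699); ey = (0.0699,0.9976)
θ=73°: P = B + -1.85·ex + -1.06·ey = (-0.7501,2.8971)
θ=304°: B = A + 4.00·(cos304°, sin304°) = (2.2368, -3.3162)
θ=304°: |BD| = 8.4418
θ=304°: circle(B,4.00) ∩ circle(D,6.00): a=3.0363, h=2.6040
θ=304°:   candidates: C₊=(4.0061,0.2712) cross=21.982; C₋=(6.0519,-4.5180) cross=-21.982
θ=304°:   branch + wants cross > 0 → take C=(4.0061,0.2712) (cross=21.982)
θ=304°: ex = (C−B)/|BC| = (0.4423,0.8968); ey = (-0.8968,0.4423)
θ=304°: P = B + -1.85·ex + -1.06·ey = (2.3691,-5.4442)

θ=73°: -0.75 2.90
θ=304°: 2.37 -5.44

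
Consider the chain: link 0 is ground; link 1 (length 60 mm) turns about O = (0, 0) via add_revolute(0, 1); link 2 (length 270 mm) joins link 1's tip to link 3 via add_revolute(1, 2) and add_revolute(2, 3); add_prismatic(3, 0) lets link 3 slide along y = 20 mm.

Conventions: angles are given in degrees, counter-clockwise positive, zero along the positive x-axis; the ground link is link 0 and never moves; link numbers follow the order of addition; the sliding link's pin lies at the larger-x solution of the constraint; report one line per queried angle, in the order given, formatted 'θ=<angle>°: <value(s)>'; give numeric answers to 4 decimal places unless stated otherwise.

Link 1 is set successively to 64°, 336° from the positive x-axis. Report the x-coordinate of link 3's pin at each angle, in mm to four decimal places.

geometry: r = 60 mm, L = 270 mm, e = 20 mm
θ=64°: crank pin P = (r cos θ, r sin θ) = (26.302269, 53.927643)
θ=64°: h = r sin θ − e = 53.927643 − 20 = 33.927643
θ=64°: x = r cos θ + √(L² − h²) = 26.302269 + 267.859880 = 294.162148
θ=336°: crank pin P = (r cos θ, r sin θ) = (54.812727, -24.404199)
θ=336°: h = r sin θ − e = -24.404199 − 20 = -44.404199
θ=336°: x = r cos θ + √(L² − h²) = 54.812727 + 266.323614 = 321.136341

θ=64°: 294.1621
θ=336°: 321.1363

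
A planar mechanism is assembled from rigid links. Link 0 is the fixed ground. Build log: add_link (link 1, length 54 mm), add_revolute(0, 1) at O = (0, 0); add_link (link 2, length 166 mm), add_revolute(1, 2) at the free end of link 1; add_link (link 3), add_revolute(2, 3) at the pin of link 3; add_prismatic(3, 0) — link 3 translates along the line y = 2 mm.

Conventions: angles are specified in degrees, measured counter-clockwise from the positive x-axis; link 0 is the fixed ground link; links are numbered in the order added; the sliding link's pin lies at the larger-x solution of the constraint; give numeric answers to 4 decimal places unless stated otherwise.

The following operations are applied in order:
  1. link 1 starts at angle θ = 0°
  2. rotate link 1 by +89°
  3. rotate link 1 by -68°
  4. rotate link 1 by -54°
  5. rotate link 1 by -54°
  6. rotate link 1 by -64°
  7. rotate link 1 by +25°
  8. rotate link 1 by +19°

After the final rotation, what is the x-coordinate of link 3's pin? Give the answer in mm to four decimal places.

geometry: r = 54 mm, L = 166 mm, e = 2 mm; θ starts at 0°
rotate link 1 by +89°: θ ← 0° +89° = 89°
rotate link 1 by -68°: θ ← 89° -68° = 21°
rotate link 1 by -54°: θ ← 21° -54° = -33°
rotate link 1 by -54°: θ ← -33° -54° = -87°
rotate link 1 by -64°: θ ← -87° -64° = -151°
rotate link 1 by +25°: θ ← -151° +25° = -126°
rotate link 1 by +19°: θ ← -126° +19° = -107°
crank pin P = (r cos θ, r sin θ) = (-15.788072, -51.640457)
h = r sin θ − e = -51.640457 − 2 = -53.640457
x = r cos θ + √(L² − h²) = -15.788072 + 157.094562 = 141.306490

141.3065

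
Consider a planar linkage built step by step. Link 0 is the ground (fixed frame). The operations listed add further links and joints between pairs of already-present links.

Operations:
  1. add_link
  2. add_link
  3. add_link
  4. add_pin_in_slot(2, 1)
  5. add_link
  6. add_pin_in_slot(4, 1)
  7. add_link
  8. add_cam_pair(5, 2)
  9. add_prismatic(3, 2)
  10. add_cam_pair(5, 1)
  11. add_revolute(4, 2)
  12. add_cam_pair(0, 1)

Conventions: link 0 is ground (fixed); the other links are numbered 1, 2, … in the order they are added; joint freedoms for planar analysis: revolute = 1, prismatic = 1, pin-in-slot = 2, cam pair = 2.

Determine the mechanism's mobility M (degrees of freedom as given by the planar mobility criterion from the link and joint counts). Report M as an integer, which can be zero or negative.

ground; <1,0,0>
#1 <2,0,0>
#2 <3,0,0>
#3 <4,0,0>
PS:2↔1 J2 <4,0,1>
#4 <5,0,1>
PS:4↔1 J2 <5,0,2>
#5 <6,0,2>
C:5↔2 J2 <6,0,3>
P:3↔2 J1 <6,1,3>
C:5↔1 J2 <6,1,4>
R:4↔2 J1 <6,2,4>
C:0↔1 J2 <6,2,5>
3×5 − 2×2 − 1×5 = 6

M = 6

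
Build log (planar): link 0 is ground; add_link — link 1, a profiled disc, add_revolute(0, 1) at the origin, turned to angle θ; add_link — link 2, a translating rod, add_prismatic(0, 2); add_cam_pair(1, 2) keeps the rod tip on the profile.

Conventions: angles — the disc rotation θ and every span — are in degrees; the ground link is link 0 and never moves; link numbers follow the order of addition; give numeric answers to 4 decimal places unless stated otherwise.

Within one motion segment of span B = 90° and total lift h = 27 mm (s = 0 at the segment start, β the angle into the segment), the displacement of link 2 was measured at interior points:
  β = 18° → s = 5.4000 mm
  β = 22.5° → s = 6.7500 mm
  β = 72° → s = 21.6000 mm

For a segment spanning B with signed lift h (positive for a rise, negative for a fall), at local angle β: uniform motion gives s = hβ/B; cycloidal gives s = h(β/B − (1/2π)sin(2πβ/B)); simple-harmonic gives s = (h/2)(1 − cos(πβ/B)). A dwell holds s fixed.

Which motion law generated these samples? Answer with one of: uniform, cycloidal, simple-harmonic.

candidates at β/B = r: uniform s = h·r (linear in β); cycloidal s = h·(r − sin(2πr)/(2π)); simple-harmonic s = (h/2)(1 − cos(πr))
β=18°: printed 5.4000 | uniform 5.4000, cycloidal 1.3131, simple-harmonic 2.5783
β=22.5°: printed 6.7500 | uniform 6.7500, cycloidal 2.4528, simple-harmonic 3.9541
β=72°: printed 21.6000 | uniform 21.6000, cycloidal 25.6869, simple-harmonic 24.4217
only one law matches every sample → uniform

uniform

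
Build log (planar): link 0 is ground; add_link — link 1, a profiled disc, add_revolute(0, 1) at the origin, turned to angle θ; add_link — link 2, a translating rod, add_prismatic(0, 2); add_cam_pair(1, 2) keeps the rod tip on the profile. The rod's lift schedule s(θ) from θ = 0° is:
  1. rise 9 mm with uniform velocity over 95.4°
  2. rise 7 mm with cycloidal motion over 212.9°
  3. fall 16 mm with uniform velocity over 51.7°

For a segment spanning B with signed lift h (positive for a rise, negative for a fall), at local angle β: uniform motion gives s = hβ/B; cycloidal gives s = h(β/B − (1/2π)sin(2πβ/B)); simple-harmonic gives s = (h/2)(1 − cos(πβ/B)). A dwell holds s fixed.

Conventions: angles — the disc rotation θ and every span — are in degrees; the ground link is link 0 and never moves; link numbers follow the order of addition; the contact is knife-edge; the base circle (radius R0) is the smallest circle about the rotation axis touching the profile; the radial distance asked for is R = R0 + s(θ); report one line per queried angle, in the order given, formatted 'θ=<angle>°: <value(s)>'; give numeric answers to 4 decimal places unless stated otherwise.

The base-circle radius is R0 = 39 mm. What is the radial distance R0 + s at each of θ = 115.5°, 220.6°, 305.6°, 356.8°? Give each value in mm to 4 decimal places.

seg 1 [0°–95.4°] uniform, h=9: full span → s += 9 → s = 9.0000
seg 2 [95.4°–308.3°] cycloidal, h=7: θ=115.5° here. β=20.1, B=212.9. 7·(0.0944 − sin(2π·0.0944)/(2π)) = 0.0381 → s = 9.0381
seg 2 [95.4°–308.3°] cycloidal, h=7: θ=220.6° here. β=125.2, B=212.9. 7·(0.5881 − sin(2π·0.5881)/(2π)) = 4.7020 → s = 13.7020
seg 2 [95.4°–308.3°] cycloidal, h=7: θ=305.6° here. β=210.2, B=212.9. 7·(0.9873 − sin(2π·0.9873)/(2π)) = 6.9999 → s = 15.9999
seg 2 [95.4°–308.3°] cycloidal, h=7: full span → s += 7 → s = 16.0000
seg 3 [308.3°–360°] uniform, h=-16: θ=356.8° here. β=48.5, B=51.7. -16·48.5/51.7 = -15.0097 → s = 0.9903
θ=115.5°: R = R0 + s = 39 + 9.0381 = 48.0381
θ=220.6°: R = R0 + s = 39 + 13.7020 = 52.7020
θ=305.6°: R = R0 + s = 39 + 15.9999 = 54.9999
θ=356.8°: R = R0 + s = 39 + 0.9903 = 39.9903

θ=115.5°: 48.0381
θ=220.6°: 52.7020
θ=305.6°: 54.9999
θ=356.8°: 39.9903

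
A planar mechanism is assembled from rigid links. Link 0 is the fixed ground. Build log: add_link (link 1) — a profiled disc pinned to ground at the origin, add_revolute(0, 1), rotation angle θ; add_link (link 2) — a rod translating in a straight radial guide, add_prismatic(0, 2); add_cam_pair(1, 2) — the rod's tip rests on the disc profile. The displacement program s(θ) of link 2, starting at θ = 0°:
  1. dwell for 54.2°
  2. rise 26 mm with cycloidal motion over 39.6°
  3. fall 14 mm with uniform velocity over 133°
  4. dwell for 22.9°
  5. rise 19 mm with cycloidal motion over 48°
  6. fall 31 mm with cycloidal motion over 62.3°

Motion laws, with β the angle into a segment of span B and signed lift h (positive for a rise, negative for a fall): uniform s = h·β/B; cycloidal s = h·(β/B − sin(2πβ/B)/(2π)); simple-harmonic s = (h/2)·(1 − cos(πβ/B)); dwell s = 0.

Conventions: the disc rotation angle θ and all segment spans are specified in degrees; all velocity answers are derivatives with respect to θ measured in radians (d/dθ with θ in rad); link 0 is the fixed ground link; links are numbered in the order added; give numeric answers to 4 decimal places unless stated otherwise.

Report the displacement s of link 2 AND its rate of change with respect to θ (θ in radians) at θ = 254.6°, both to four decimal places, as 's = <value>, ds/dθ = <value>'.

seg 1 [0°–54.2°] dwell: s stays 0.0000
seg 2 [54.2°–93.8°] cycloidal, h=26: full span → s += 26 → s = 26.0000
seg 3 [93.8°–226.8°] uniform, h=-14: full span → s += -14 → s = 12.0000
seg 4 [226.8°–249.7°] dwell: s stays 12.0000
seg 5 [249.7°–297.7°] cycloidal, h=19: θ=254.6° here. β=4.9, B=48. 19·(0.1021 − sin(2π·0.1021)/(2π)) = 0.1303 → s = 12.1303
velocity in seg [249.7°–297.7°] (cycloidal), θ in radians: β = 4.9° = 0.0855 rad, B = 48° = 0.8378 rad; ds/dθ = (h/B)(1 − cos(2πβ/B)) = (19/0.8378)(1 − cos(2π·0.1021)) = 4.507480 mm/rad

s = 12.1303, ds/dθ = 4.5075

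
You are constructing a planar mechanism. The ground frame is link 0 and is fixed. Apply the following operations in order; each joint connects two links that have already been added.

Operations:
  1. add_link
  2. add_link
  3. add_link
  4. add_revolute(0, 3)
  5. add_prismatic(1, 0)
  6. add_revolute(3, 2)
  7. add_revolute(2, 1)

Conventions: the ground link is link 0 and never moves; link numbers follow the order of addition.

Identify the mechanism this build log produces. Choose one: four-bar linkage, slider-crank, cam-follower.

links: 4 (incl. ground); joints: 3 revolute, 1 prismatic, 0 higher (cam) pair, forming one closed loop
4 links, 3 revolutes + 1 prismatic in one loop → slider-crank

slider-crank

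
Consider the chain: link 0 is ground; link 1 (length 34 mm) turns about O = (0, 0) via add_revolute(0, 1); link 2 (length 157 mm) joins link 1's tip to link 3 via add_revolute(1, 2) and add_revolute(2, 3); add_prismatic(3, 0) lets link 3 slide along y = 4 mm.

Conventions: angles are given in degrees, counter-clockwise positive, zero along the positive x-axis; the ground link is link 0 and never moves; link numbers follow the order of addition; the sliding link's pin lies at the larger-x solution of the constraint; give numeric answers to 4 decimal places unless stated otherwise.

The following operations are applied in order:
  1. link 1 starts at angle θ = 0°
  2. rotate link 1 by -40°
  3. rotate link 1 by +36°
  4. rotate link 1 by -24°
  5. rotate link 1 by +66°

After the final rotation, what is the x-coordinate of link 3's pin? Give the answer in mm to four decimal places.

geometry: r = 34 mm, L = 157 mm, e = 4 mm; θ starts at 0°
rotate link 1 by -40°: θ ← 0° -40° = -40°
rotate link 1 by +36°: θ ← -40° +36° = -4°
rotate link 1 by -24°: θ ← -4° -24° = -28°
rotate link 1 by +66°: θ ← -28° +66° = 38°
crank pin P = (r cos θ, r sin θ) = (26.792366, 20.932490)
h = r sin θ − e = 20.932490 − 4 = 16.932490
x = r cos θ + √(L² − h²) = 26.792366 + 156.084243 = 182.876608

182.8766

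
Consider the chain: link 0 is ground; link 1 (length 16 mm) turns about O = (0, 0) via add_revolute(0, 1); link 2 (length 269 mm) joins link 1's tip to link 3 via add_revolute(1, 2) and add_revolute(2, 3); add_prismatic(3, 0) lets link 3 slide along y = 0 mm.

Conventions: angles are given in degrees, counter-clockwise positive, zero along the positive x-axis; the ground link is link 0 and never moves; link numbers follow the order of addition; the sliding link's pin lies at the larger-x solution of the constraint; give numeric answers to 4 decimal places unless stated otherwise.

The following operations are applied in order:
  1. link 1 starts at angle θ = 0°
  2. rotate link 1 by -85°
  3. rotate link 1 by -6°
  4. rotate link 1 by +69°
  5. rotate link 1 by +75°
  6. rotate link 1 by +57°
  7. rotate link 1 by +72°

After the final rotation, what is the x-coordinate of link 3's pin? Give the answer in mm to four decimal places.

geometry: r = 16 mm, L = 269 mm, e = 0 mm; θ starts at 0°
rotate link 1 by -85°: θ ← 0° -85° = -85°
rotate link 1 by -6°: θ ← -85° -6° = -91°
rotate link 1 by +69°: θ ← -91° +69° = -22°
rotate link 1 by +75°: θ ← -22° +75° = 53°
rotate link 1 by +57°: θ ← 53° +57° = 110°
rotate link 1 by +72°: θ ← 110° +72° = 182°
crank pin P = (r cos θ, r sin θ) = (-15.990253, -0.558392)
h = r sin θ − e = -0.558392 − 0 = -0.558392
x = r cos θ + √(L² − h²) = -15.990253 + 268.999420 = 253.009167

253.0092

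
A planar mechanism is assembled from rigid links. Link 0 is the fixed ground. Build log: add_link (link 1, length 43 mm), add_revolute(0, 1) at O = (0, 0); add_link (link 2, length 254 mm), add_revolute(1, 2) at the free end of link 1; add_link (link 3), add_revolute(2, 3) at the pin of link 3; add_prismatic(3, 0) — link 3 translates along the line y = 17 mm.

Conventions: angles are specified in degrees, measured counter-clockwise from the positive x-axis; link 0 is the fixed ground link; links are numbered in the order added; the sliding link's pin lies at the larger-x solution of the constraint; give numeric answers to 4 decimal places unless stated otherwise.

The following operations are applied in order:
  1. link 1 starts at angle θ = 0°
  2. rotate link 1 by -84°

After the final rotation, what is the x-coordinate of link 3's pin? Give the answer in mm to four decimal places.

geometry: r = 43 mm, L = 254 mm, e = 17 mm; θ starts at 0°
rotate link 1 by -84°: θ ← 0° -84° = -84°
crank pin P = (r cos θ, r sin θ) = (4.494724, -42.764442)
h = r sin θ − e = -42.764442 − 17 = -59.764442
x = r cos θ + √(L² − h²) = 4.494724 + 246.868814 = 251.363538

251.3635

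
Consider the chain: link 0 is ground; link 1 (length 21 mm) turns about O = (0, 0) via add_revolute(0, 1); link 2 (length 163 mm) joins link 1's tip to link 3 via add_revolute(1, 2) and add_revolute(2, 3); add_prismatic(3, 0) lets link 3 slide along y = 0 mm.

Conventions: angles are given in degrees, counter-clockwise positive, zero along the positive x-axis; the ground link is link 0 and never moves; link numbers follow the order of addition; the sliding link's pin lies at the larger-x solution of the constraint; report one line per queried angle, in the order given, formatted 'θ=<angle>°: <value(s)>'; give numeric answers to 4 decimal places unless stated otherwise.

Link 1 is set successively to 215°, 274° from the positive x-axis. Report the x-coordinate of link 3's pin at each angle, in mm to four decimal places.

geometry: r = 21 mm, L = 163 mm, e = 0 mm
θ=215°: crank pin P = (r cos θ, r sin θ) = (-17.202193, -12.045105)
θ=215°: h = r sin θ − e = -12.045105 − 0 = -12.045105
θ=215°: x = r cos θ + √(L² − h²) = -17.202193 + 162.554346 = 145.352153
θ=274°: crank pin P = (r cos θ, r sin θ) = (1.464886, -20.948845)
θ=274°: h = r sin θ − e = -20.948845 − 0 = -20.948845
θ=274°: x = r cos θ + √(L² − h²) = 1.464886 + 161.648216 = 163.113102

θ=215°: 145.3522
θ=274°: 163.1131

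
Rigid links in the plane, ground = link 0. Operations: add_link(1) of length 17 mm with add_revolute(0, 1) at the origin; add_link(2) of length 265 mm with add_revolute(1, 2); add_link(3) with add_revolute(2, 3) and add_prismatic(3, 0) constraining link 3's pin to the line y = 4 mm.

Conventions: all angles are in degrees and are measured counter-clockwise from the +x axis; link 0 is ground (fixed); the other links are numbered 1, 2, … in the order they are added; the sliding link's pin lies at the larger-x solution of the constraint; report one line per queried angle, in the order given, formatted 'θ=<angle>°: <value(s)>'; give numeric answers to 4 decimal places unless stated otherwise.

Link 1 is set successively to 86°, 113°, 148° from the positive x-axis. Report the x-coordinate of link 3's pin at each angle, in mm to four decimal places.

geometry: r = 17 mm, L = 265 mm, e = 4 mm
θ=86°: crank pin P = (r cos θ, r sin θ) = (1.185860, 16.958589)
θ=86°: h = r sin θ − e = 16.958589 − 4 = 12.958589
θ=86°: x = r cos θ + √(L² − h²) = 1.185860 + 264.682971 = 265.868831
θ=113°: crank pin P = (r cos θ, r sin θ) = (-6.642429, 15.648583)
θ=113°: h = r sin θ − e = 15.648583 − 4 = 11.648583
θ=113°: x = r cos θ + √(L² − h²) = -6.642429 + 264.743858 = 258.101429
θ=148°: crank pin P = (r cos θ, r sin θ) = (-14.416818, 9.008627)
θ=148°: h = r sin θ − e = 9.008627 − 4 = 5.008627
θ=148°: x = r cos θ + √(L² − h²) = -14.416818 + 264.952663 = 250.535845

θ=86°: 265.8688
θ=113°: 258.1014
θ=148°: 250.5358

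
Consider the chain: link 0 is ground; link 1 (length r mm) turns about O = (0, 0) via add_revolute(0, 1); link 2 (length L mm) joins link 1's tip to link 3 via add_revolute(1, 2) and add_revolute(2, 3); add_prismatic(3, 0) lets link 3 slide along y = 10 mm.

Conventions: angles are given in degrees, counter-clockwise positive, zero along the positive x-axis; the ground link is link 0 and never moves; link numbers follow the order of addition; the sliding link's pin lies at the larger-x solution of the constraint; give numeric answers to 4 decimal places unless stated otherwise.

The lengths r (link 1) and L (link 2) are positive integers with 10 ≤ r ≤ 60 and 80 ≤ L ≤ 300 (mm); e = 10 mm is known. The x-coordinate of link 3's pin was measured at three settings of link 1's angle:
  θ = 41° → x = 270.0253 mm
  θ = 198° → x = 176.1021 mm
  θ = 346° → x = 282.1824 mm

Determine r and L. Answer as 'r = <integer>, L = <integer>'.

constraint per measurement: (x − r cos θ)² + (r sin θ − e)² = L²
subtracting the θ₁ and θ₂ equations cancels the r² and L² terms:
r = (x₁² − x₂²) / (2[(x₁cos θ₁ + e sin θ₁) − (x₂cos θ₂ + e sin θ₂)]) = 55.0000 → r = 55
L² = (x₁ − r cos θ₁)² + (r sin θ₁ − e)² = 52900.0228 → L = 230.0000 → L = 230
check at θ₃=346°: x = 282.1824 (printed 282.1824) ✓

r = 55, L = 230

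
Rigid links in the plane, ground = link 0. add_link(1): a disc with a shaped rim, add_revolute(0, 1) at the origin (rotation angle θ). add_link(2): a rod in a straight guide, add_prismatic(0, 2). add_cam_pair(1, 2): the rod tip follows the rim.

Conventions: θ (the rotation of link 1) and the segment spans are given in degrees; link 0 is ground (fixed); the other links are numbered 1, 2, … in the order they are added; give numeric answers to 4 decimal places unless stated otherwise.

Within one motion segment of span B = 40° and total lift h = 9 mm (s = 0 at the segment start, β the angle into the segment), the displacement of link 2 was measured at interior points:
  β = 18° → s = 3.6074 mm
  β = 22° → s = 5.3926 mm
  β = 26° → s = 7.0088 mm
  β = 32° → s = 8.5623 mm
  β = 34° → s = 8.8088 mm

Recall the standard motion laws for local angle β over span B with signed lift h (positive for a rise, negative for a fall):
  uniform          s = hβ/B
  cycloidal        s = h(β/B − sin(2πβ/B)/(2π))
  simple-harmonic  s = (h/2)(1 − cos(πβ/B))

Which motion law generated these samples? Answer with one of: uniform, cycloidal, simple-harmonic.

candidates at β/B = r: uniform s = h·r (linear in β); cycloidal s = h·(r − sin(2πr)/(2π)); simple-harmonic s = (h/2)(1 − cos(πr))
β=18°: printed 3.6074 | uniform 4.0500, cycloidal 3.6074, simple-harmonic 3.7960
β=22°: printed 5.3926 | uniform 4.9500, cycloidal 5.3926, simple-harmonic 5.2040
β=26°: printed 7.0088 | uniform 5.8500, cycloidal 7.0088, simple-harmonic 6.5430
β=32°: printed 8.5623 | uniform 7.2000, cycloidal 8.5623, simple-harmonic 8.1406
β=34°: printed 8.8088 | uniform 7.6500, cycloidal 8.8088, simple-harmonic 8.5095
only one law matches every sample → cycloidal

cycloidal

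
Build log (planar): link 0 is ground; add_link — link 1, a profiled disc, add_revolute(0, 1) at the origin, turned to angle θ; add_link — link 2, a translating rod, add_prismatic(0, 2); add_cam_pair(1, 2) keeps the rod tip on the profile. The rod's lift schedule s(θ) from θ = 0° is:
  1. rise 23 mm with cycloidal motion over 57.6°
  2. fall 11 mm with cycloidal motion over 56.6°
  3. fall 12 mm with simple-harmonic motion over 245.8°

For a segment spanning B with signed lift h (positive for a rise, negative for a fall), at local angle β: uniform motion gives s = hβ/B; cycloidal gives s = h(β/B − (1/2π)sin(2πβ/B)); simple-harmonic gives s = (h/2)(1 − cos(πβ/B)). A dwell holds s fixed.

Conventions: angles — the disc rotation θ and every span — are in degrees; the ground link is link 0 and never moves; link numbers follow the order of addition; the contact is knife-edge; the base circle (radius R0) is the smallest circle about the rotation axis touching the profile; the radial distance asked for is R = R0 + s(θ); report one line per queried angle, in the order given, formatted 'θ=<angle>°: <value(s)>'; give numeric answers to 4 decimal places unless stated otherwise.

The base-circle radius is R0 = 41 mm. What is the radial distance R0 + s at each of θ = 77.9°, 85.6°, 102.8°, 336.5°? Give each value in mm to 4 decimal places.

seg 1 [0°–57.6°] cycloidal, h=23: full span → s += 23 → s = 23.0000
seg 2 [57.6°–114.2°] cycloidal, h=-11: θ=77.9° here. β=20.3, B=56.6. -11·(0.3587 − sin(2π·0.3587)/(2π)) = -2.5869 → s = 20.4131
seg 2 [57.6°–114.2°] cycloidal, h=-11: θ=85.6° here. β=28, B=56.6. -11·(0.4947 − sin(2π·0.4947)/(2π)) = -5.3834 → s = 17.6166
seg 2 [57.6°–114.2°] cycloidal, h=-11: θ=102.8° here. β=45.2, B=56.6. -11·(0.7986 − sin(2π·0.7986)/(2π)) = -10.4542 → s = 12.5458
seg 2 [57.6°–114.2°] cycloidal, h=-11: full span → s += -11 → s = 12.0000
seg 3 [114.2°–360°] simple-harmonic, h=-12: θ=336.5° here. β=222.3, B=245.8. -12/2·(1 − cos(π·0.9044)) = -11.7314 → s = 0.2686
θ=77.9°: R = R0 + s = 41 + 20.4131 = 61.4131
θ=85.6°: R = R0 + s = 41 + 17.6166 = 58.6166
θ=102.8°: R = R0 + s = 41 + 12.5458 = 53.5458
θ=336.5°: R = R0 + s = 41 + 0.2686 = 41.2686

θ=77.9°: 61.4131
θ=85.6°: 58.6166
θ=102.8°: 53.5458
θ=336.5°: 41.2686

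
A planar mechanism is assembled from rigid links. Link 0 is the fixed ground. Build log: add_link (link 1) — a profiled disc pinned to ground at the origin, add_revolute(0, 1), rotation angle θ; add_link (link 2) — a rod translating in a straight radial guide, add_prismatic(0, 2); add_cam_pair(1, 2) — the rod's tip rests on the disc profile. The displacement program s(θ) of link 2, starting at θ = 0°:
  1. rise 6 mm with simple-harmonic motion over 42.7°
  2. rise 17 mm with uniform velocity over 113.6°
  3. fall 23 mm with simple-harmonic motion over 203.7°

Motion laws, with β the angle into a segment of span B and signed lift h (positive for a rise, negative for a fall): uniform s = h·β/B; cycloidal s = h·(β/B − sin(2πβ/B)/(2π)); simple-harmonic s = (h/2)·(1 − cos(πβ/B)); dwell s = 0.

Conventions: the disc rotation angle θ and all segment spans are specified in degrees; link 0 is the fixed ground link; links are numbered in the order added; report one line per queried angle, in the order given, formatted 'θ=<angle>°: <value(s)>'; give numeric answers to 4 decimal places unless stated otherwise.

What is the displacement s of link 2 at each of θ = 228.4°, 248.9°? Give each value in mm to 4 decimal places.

seg 1 [0°–42.7°] simple-harmonic, h=6: full span → s += 6 → s = 6.0000
seg 2 [42.7°–156.3°] uniform, h=17: full span → s += 17 → s = 23.0000
seg 3 [156.3°–360°] simple-harmonic, h=-23: θ=228.4° here. β=72.1, B=203.7. -23/2·(1 − cos(π·0.3540)) = -6.4067 → s = 16.5933
seg 3 [156.3°–360°] simple-harmonic, h=-23: θ=248.9° here. β=92.6, B=203.7. -23/2·(1 − cos(π·0.4546)) = -9.8650 → s = 13.1350

θ=228.4°: 16.5933
θ=248.9°: 13.1350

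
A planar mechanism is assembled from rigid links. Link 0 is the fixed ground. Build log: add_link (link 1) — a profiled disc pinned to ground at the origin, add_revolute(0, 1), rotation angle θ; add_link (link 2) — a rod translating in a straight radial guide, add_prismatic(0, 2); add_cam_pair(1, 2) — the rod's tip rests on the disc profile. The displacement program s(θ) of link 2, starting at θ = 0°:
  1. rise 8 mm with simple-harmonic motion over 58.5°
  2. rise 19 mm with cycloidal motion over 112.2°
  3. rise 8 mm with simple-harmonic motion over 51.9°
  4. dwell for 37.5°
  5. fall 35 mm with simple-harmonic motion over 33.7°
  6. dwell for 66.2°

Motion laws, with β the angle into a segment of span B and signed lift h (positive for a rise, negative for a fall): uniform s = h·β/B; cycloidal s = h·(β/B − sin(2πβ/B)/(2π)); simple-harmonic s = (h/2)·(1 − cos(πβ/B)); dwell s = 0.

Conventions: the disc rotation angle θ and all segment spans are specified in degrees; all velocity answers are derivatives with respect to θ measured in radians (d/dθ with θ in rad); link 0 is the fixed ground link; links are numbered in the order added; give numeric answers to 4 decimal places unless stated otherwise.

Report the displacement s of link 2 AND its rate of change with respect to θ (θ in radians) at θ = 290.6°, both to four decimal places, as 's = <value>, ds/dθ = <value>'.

seg 1 [0°–58.5°] simple-harmonic, h=8: full span → s += 8 → s = 8.0000
seg 2 [58.5°–170.7°] cycloidal, h=19: full span → s += 19 → s = 27.0000
seg 3 [170.7°–222.6°] simple-harmonic, h=8: full span → s += 8 → s = 35.0000
seg 4 [222.6°–260.1°] dwell: s stays 35.0000
seg 5 [260.1°–293.8°] simple-harmonic, h=-35: θ=290.6° here. β=30.5, B=33.7. -35/2·(1 − cos(π·0.9050)) = -34.2271 → s = 0.7729
velocity in seg [260.1°–293.8°] (simple-harmonic), θ in radians: β = 30.5° = 0.5323 rad, B = 33.7° = 0.5882 rad; ds/dθ = (πh/(2B)) sin(πβ/B) = (π·(-35)/(2·0.5882)) sin(π·0.9050) = -27.471988 mm/rad

s = 0.7729, ds/dθ = -27.4720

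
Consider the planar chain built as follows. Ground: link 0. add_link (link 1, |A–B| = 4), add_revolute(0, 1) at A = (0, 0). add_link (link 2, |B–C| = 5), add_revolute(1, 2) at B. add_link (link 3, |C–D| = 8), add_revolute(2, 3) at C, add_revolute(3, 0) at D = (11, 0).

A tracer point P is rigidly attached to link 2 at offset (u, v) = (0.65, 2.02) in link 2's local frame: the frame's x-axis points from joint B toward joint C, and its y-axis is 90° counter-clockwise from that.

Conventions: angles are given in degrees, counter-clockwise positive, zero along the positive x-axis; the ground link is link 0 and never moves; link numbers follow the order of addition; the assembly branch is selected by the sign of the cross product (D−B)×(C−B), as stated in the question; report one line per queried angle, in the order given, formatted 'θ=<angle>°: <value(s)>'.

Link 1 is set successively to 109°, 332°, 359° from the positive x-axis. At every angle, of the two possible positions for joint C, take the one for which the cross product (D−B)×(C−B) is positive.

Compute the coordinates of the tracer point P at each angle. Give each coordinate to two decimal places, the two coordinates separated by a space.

A=(0,0), D=(11.00,0)
θ=109°: B = A + 4.00·(cos109°, sin109°) = (-1.3023, 3.7821)
θ=109°: |BD| = 12.8705
θ=109°: circle(B,5.00) ∩ circle(D,8.00): a=4.9202, h=0.8899
θ=109°:   candidates: C₊=(3.6622,3.1869) cross=11.454; C₋=(3.1391,1.4856) cross=-11.454
θ=109°:   branch + wants cross > 0 → take C=(3.6622,3.1869) (cross=11.454)
θ=109°: ex = (C−B)/|BC| = (0.9929,-0.1190); ey = (0.1190,0.9929)
θ=109°: P = B + 0.65·ex + 2.02·ey = (-0.4164,5.7103)
θ=332°: B = A + 4.00·(cos332°, sin332°) = (3.5318, -1.8779)
θ=332°: |BD| = 7.7007
θ=332°: circle(B,5.00) ∩ circle(D,8.00): a=1.3181, h=4.8231
θ=332°:   candidates: C₊=(3.6339,3.1211) cross=37.141; C₋=(5.9863,-6.2340) cross=-37.141
θ=332°:   branch + wants cross > 0 → take C=(3.6339,3.1211) (cross=37.141)
θ=332°: ex = (C−B)/|BC| = (0.0204,0.9998); ey = (-0.9998,0.0204)
θ=332°: P = B + 0.65·ex + 2.02·ey = (1.5255,-1.1868)
θ=359°: B = A + 4.00·(cos359°, sin359°) = (3.9994, -0.0698)
θ=359°: |BD| = 7.0010
θ=359°: circle(B,5.00) ∩ circle(D,8.00): a=0.7151, h=4.9486
θ=359°:   candidates: C₊=(4.6652,4.8857) cross=34.645; C₋=(4.7638,-5.0110) cross=-34.645
θ=359°:   branch + wants cross > 0 → take C=(4.6652,4.8857) (cross=34.645)
θ=359°: ex = (C−B)/|BC| = (0.1332,0.9911); ey = (-0.9911,0.1332)
θ=359°: P = B + 0.65·ex + 2.02·ey = (2.0839,0.8434)

θ=109°: -0.42 5.71
θ=332°: 1.53 -1.19
θ=359°: 2.08 0.84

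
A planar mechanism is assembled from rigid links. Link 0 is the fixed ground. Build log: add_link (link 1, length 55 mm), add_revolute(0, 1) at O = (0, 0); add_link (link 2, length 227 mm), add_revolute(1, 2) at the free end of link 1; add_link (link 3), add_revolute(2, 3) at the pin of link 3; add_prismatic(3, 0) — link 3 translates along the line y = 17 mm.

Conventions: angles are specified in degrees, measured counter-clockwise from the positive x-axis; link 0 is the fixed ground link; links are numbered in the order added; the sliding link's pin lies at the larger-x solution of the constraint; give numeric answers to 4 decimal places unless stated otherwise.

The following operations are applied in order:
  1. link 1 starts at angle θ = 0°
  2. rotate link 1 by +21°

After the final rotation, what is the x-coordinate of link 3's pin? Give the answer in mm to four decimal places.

geometry: r = 55 mm, L = 227 mm, e = 17 mm; θ starts at 0°
rotate link 1 by +21°: θ ← 0° +21° = 21°
crank pin P = (r cos θ, r sin θ) = (51.346923, 19.710237)
h = r sin θ − e = 19.710237 − 17 = 2.710237
x = r cos θ + √(L² − h²) = 51.346923 + 226.983820 = 278.330744

278.3307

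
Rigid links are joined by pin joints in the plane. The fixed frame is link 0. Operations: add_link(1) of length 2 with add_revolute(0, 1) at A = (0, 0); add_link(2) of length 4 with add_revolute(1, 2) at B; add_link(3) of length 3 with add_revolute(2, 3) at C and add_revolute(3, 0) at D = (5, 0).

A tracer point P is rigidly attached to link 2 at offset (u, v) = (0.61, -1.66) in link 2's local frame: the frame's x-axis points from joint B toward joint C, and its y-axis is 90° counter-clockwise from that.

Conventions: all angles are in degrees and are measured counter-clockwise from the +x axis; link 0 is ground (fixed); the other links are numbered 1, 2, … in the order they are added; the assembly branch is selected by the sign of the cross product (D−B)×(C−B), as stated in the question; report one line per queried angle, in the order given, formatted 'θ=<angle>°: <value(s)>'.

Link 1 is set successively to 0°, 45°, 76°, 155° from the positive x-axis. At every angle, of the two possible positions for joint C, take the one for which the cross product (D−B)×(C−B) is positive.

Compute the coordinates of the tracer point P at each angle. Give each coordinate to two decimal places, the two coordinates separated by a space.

A=(0,0), D=(5.00,0)
θ=0°: B = A + 2.00·(cos0°, sin0°) = (2.0000, 0.0000)
θ=0°: |BD| = 3.0000
θ=0°: circle(B,4.00) ∩ circle(D,3.00): a=2.6667, h=2.9814
θ=0°:   candidates: C₊=(4.6667,2.9814) cross=8.944; C₋=(4.6667,-2.9814) cross=-8.944
θ=0°:   branch + wants cross > 0 → take C=(4.6667,2.9814) (cross=8.944)
θ=0°: ex = (C−B)/|BC| = (0.6667,0.7454); ey = (-0.7454,0.6667)
θ=0°: P = B + 0.61·ex + -1.66·ey = (3.6440,-0.6520)
θ=45°: B = A + 2.00·(cos45°, sin45°) = (1.4142, 1.4142)
θ=45°: |BD| = 3.8546
θ=45°: circle(B,4.00) ∩ circle(D,3.00): a=2.8353, h=2.8215
θ=45°:   candidates: C₊=(5.0870,2.9987) cross=10.876; C₋=(3.0166,-2.2508) cross=-10.876
θ=45°:   branch + wants cross > 0 → take C=(5.0870,2.9987) (cross=10.876)
θ=45°: ex = (C−B)/|BC| = (0.9182,0.3961); ey = (-0.3961,0.9182)
θ=45°: P = B + 0.61·ex + -1.66·ey = (2.6319,0.1317)
θ=76°: B = A + 2.00·(cos76°, sin76°) = (0.4838, 1.9406)
θ=76°: |BD| = 4.9154
θ=76°: circle(B,4.00) ∩ circle(D,3.00): a=3.1698, h=2.4398
θ=76°:   candidates: C₊=(4.3593,2.9308) cross=11.993; C₋=(2.4329,-1.5524) cross=-11.993
θ=76°:   branch + wants cross > 0 → take C=(4.3593,2.9308) (cross=11.993)
θ=76°: ex = (C−B)/|BC| = (0.9689,0.2476); ey = (-0.2476,0.9689)
θ=76°: P = B + 0.61·ex + -1.66·ey = (1.4858,0.4833)
θ=155°: B = A + 2.00·(cos155°, sin155°) = (-1.8126, 0.8452)
θ=155°: |BD| = 6.8648
θ=155°: circle(B,4.00) ∩ circle(D,3.00): a=3.9423, h=0.6771
θ=155°:   candidates: C₊=(2.1830,1.0318) cross=4.648; C₋=(2.0163,-0.3121) cross=-4.648
θ=155°:   branch + wants cross > 0 → take C=(2.1830,1.0318) (cross=4.648)
θ=155°: ex = (C−B)/|BC| = (0.9989,0.0466); ey = (-0.0466,0.9989)
θ=155°: P = B + 0.61·ex + -1.66·ey = (-1.1258,-0.7845)

θ=0°: 3.64 -0.65
θ=45°: 2.63 0.13
θ=76°: 1.49 0.48
θ=155°: -1.13 -0.78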